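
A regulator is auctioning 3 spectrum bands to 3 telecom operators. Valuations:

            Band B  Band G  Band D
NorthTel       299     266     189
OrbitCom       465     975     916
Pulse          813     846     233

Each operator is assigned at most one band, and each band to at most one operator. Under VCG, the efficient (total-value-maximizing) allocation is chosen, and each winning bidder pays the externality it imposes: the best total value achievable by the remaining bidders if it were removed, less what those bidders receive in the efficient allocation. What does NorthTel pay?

Efficient allocation: NorthTel→Band B ($299M), OrbitCom→Band D ($916M), Pulse→Band G ($846M); total welfare W = $2061M.
NorthTel receives Band B at value $299M, so the others get W − 299 = $1762M.
Without NorthTel: best allocation of the remaining 2 bidders over all 3 bands is OrbitCom→Band G ($975M), Pulse→Band B ($813M), total $1788M.
VCG payment = (others' best without NorthTel) − (others' welfare with NorthTel) = 1788 − 1762 = $26M.

NorthTel pays $26M.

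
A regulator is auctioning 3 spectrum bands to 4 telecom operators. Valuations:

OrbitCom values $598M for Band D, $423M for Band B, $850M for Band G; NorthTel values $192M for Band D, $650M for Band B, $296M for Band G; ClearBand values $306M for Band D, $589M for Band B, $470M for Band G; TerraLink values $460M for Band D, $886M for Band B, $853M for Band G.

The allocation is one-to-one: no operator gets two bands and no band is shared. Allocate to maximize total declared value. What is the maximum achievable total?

Max total: $2101M

This is the linear assignment problem.
Optimal: OrbitCom→Band D ($598M), NorthTel→Band B ($650M), TerraLink→Band G ($853M) — total 598+650+853 = $2101M.
Every other assignment is strictly worse.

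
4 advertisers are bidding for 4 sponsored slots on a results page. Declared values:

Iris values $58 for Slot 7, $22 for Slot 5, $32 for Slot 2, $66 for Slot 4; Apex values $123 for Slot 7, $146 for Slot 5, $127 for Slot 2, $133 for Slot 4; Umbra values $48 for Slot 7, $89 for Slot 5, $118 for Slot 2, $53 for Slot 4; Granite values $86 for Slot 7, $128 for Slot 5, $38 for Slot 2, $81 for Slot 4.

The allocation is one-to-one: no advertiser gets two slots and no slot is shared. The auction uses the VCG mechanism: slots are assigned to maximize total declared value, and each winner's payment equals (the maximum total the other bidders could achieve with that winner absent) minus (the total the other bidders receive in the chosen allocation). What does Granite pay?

Granite pays $21.

Efficient allocation: Iris→Slot 7 ($58), Apex→Slot 4 ($133), Umbra→Slot 2 ($118), Granite→Slot 5 ($128); total welfare W = $437.
Granite receives Slot 5 at value $128, so the others get W − 128 = $309.
Without Granite: best allocation of the remaining 3 bidders over all 4 slots is Iris→Slot 4 ($66), Apex→Slot 5 ($146), Umbra→Slot 2 ($118), total $330.
VCG payment = (others' best without Granite) − (others' welfare with Granite) = 330 − 309 = $21.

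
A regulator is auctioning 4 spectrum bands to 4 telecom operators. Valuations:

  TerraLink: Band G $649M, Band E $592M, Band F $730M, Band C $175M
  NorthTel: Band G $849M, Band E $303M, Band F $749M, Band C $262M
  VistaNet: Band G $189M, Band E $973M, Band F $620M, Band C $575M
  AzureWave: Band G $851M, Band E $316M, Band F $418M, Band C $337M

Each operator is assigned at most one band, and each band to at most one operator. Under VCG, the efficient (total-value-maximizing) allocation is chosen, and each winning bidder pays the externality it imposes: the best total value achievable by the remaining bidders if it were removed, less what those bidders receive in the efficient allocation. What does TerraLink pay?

Efficient allocation: TerraLink→Band F ($730M), NorthTel→Band G ($849M), VistaNet→Band E ($973M), AzureWave→Band C ($337M); total welfare W = $2889M.
TerraLink receives Band F at value $730M, so the others get W − 730 = $2159M.
Without TerraLink: best allocation of the remaining 3 bidders over all 4 bands is NorthTel→Band F ($749M), VistaNet→Band E ($973M), AzureWave→Band G ($851M), total $2573M.
VCG payment = (others' best without TerraLink) − (others' welfare with TerraLink) = 2573 − 2159 = $414M.

TerraLink pays $414M.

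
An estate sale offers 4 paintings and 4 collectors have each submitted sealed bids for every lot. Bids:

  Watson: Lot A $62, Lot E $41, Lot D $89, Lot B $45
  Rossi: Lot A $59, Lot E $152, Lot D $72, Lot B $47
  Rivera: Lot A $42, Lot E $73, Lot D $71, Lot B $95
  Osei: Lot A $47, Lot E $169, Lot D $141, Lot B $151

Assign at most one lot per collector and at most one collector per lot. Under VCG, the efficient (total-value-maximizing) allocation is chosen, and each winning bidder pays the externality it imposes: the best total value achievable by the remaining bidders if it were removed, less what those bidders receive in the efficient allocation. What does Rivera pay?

Rivera pays $37.

Efficient allocation: Watson→Lot A ($62), Rossi→Lot E ($152), Rivera→Lot B ($95), Osei→Lot D ($141); total welfare W = $450.
Rivera receives Lot B at value $95, so the others get W − 95 = $355.
Without Rivera: best allocation of the remaining 3 bidders over all 4 lots is Watson→Lot D ($89), Rossi→Lot E ($152), Osei→Lot B ($151), total $392.
VCG payment = (others' best without Rivera) − (others' welfare with Rivera) = 392 − 355 = $37.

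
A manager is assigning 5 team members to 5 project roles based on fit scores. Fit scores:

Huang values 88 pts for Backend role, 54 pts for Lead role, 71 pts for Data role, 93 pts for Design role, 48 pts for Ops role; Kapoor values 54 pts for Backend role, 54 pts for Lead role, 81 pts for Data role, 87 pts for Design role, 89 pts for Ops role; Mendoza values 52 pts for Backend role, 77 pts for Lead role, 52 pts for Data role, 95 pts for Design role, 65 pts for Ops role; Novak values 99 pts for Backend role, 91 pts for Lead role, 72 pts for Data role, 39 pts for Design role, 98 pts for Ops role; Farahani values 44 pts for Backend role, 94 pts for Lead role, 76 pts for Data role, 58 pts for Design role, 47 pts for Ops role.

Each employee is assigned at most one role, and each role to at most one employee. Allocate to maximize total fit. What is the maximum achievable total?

This is the linear assignment problem.
Optimal: Huang→Backend role (88 pts), Kapoor→Data role (81 pts), Mendoza→Design role (95 pts), Novak→Ops role (98 pts), Farahani→Lead role (94 pts) — total 88+81+95+98+94 = 456 pts.
Max-entry greedy (repeatedly take the single best remaining cell) gives 448 pts, worse by 8.
Swapping Novak↔Huang (Novak→Backend role 99 pts, Huang→Ops role 48 pts) loses 39.

Maximum total: 456 pts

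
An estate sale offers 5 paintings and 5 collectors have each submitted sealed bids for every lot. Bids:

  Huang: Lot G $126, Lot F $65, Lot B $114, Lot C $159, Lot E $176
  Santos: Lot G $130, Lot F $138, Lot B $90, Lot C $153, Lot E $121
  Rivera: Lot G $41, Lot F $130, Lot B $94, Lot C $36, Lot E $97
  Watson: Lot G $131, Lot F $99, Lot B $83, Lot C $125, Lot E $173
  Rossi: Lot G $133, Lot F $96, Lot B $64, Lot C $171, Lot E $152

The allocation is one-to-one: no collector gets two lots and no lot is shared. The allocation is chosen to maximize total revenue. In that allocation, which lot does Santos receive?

Santos receives Lot G.

This is the linear assignment problem.
Optimal: Huang→Lot B ($114), Santos→Lot G ($130), Rivera→Lot F ($130), Watson→Lot E ($173), Rossi→Lot C ($171) — total 114+130+130+173+171 = $718.
Next-best assignment: Huang→Lot E, Santos→Lot F, Rivera→Lot B, Watson→Lot G, Rossi→Lot C = $710.
Every other assignment is strictly worse.
Santos's own top lot is Lot C ($153), but forcing Santos→Lot C and reassigning the rest optimally gives only $703 — worse by 15.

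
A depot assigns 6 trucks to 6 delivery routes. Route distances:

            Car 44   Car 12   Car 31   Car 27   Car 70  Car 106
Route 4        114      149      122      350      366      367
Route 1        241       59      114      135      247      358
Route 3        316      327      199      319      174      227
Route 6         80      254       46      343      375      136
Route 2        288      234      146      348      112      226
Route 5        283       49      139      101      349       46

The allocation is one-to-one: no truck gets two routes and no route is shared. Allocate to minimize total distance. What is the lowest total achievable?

Minimum total: 659 km

Optimal: Car 44→Route 4 (114 km), Car 12→Route 1 (59 km), Car 31→Route 6 (46 km), Car 27→Route 5 (101 km), Car 70→Route 2 (112 km), Car 106→Route 3 (227 km) — total 114+59+46+101+112+227 = 659 km.
Min-entry greedy (repeatedly take the single cheapest remaining cell) gives 696 km, worse by 37.
Next-best assignment: Car 44→Route 4, Car 12→Route 5, Car 31→Route 6, Car 27→Route 1, Car 70→Route 2, Car 106→Route 3 = 683 km.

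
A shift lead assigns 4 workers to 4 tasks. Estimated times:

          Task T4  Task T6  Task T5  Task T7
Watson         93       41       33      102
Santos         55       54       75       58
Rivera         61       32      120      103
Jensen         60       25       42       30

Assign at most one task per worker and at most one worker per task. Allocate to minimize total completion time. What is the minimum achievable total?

Min total: 150 min

Treat this as an assignment problem: match each worker to one task.
Optimal: Watson→Task T5 (33 min), Santos→Task T4 (55 min), Rivera→Task T6 (32 min), Jensen→Task T7 (30 min) — total 33+55+32+30 = 150 min.
Column-greedy (each task in turn goes to its cheapest remaining worker) gives 216 min, worse by 66.
Next-best assignment: Watson→Task T5, Santos→Task T7, Rivera→Task T4, Jensen→Task T6 = 177 min.
Every other assignment is strictly worse.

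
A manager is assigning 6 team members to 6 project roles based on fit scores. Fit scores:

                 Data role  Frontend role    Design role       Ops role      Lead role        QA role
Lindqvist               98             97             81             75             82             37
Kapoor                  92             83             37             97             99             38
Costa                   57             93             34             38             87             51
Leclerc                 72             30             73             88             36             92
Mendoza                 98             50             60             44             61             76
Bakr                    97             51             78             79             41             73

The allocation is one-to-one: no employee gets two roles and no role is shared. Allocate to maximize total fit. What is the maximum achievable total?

Treat this as an assignment problem: match each employee to one role.
Optimal: Lindqvist→Frontend role (97 pts), Kapoor→Ops role (97 pts), Costa→Lead role (87 pts), Leclerc→QA role (92 pts), Mendoza→Data role (98 pts), Bakr→Design role (78 pts) — total 97+97+87+92+98+78 = 549 pts.
Max-entry greedy (repeatedly take the single best remaining cell) gives 521 pts, worse by 28.
Swapping Bakr↔Leclerc (Bakr→QA role 73 pts, Leclerc→Design role 73 pts) loses 24.

Max total: 549 pts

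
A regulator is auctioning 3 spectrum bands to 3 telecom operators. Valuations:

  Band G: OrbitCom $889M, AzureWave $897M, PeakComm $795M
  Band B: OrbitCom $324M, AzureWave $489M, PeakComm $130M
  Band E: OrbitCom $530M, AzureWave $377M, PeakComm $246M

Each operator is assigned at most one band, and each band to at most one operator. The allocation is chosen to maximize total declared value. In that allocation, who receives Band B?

Optimal: OrbitCom→Band E ($530M), AzureWave→Band B ($489M), PeakComm→Band G ($795M) — total 530+489+795 = $1814M.
Column-greedy (each band in turn goes to its best remaining operator) gives $1467M, worse by 347.
Swapping AzureWave↔PeakComm (AzureWave→Band G $897M, PeakComm→Band B $130M) loses 257.
No other one-to-one assignment exceeds $1814M.
AzureWave's own top band is Band G ($897M), but forcing AzureWave→Band G and reassigning the rest optimally gives only $1557M — worse by 257.

AzureWave receives Band B.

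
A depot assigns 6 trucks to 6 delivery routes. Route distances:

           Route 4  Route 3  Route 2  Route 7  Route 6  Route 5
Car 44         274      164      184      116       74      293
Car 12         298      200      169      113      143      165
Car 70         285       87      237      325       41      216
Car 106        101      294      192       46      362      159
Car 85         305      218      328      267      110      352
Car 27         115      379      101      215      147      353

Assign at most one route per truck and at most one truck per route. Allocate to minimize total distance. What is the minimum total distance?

Treat this as an assignment problem: match each truck to one route.
Optimal: Car 44→Route 7 (116 km), Car 12→Route 5 (165 km), Car 70→Route 3 (87 km), Car 106→Route 4 (101 km), Car 85→Route 6 (110 km), Car 27→Route 2 (101 km) — total 116+165+87+101+110+101 = 680 km.
Row-greedy (each truck in turn takes its cheapest remaining route) gives 1056 km, worse by 376.
Every other assignment is strictly worse.

Min total: 680 km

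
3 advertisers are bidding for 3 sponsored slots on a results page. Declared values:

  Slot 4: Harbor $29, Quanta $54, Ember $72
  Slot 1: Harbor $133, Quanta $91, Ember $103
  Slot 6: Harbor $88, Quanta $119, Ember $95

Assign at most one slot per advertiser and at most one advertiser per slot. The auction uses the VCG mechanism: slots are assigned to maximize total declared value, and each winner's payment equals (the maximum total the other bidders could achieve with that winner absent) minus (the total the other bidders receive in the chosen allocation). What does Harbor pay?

Efficient allocation: Harbor→Slot 1 ($133), Quanta→Slot 6 ($119), Ember→Slot 4 ($72); total welfare W = $324.
Harbor receives Slot 1 at value $133, so the others get W − 133 = $191.
Without Harbor: best allocation of the remaining 2 bidders over all 3 slots is Quanta→Slot 6 ($119), Ember→Slot 1 ($103), total $222.
VCG payment = (others' best without Harbor) − (others' welfare with Harbor) = 222 − 191 = $31.

Harbor pays $31.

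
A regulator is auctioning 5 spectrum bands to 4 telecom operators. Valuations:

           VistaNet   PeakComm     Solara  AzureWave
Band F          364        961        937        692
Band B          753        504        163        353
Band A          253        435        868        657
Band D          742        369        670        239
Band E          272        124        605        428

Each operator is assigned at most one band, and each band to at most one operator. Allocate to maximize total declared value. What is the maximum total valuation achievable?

Max total: $3041M

Treat this as an assignment problem: match each operator to one band.
Optimal: VistaNet→Band B ($753M), PeakComm→Band F ($961M), Solara→Band D ($670M), AzureWave→Band A ($657M) — total 753+961+670+657 = $3041M.
Max-entry greedy (repeatedly take the single best remaining cell) gives $3010M, worse by 31.
Next-best assignment: VistaNet→Band B, PeakComm→Band F, Solara→Band A, AzureWave→Band E = $3010M.
Checked against all permutations: $3041M is optimal.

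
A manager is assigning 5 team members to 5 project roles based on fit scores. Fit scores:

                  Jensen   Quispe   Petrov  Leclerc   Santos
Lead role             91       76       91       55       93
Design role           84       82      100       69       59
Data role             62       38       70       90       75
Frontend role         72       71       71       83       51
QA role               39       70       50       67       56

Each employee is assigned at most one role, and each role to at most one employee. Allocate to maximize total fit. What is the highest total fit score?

Max total: 425 pts

Optimal: Jensen→Frontend role (72 pts), Quispe→QA role (70 pts), Petrov→Design role (100 pts), Leclerc→Data role (90 pts), Santos→Lead role (93 pts) — total 72+70+100+90+93 = 425 pts.
Every other assignment is strictly worse.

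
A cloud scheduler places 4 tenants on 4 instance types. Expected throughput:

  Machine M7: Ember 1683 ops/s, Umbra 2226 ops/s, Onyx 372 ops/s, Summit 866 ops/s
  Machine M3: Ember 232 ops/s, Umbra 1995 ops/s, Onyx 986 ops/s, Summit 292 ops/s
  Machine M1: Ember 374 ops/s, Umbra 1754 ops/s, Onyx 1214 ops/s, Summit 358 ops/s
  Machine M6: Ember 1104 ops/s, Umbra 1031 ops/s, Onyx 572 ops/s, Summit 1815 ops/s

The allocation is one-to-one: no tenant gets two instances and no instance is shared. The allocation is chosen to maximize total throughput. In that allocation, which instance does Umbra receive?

This is a one-to-one assignment (maximum-weight bipartite matching).
Optimal: Ember→Machine M7 (1683 ops/s), Umbra→Machine M3 (1995 ops/s), Onyx→Machine M1 (1214 ops/s), Summit→Machine M6 (1815 ops/s) — total 1683+1995+1214+1815 = 6707 ops/s.
Max-entry greedy (repeatedly take the single best remaining cell) gives 5487 ops/s, worse by 1220.
Checked against all permutations: 6707 ops/s is optimal.
Umbra's own top instance is Machine M7 (2226 ops/s), but forcing Umbra→Machine M7 and reassigning the rest optimally gives only 5487 ops/s — worse by 1220.

Umbra receives Machine M3.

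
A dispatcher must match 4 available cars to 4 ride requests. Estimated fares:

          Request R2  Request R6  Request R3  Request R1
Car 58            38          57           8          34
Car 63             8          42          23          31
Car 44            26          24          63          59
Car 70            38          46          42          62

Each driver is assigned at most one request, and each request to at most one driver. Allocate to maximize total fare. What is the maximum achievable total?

Optimal: Car 58→Request R2 ($38), Car 63→Request R6 ($42), Car 44→Request R3 ($63), Car 70→Request R1 ($62) — total 38+42+63+62 = $205.
Column-greedy (each request in turn goes to its best remaining driver) gives $178, worse by 27.
Next-best assignment: Car 58→Request R6, Car 63→Request R2, Car 44→Request R3, Car 70→Request R1 = $190.
Every other assignment is strictly worse.

Maximum total: $205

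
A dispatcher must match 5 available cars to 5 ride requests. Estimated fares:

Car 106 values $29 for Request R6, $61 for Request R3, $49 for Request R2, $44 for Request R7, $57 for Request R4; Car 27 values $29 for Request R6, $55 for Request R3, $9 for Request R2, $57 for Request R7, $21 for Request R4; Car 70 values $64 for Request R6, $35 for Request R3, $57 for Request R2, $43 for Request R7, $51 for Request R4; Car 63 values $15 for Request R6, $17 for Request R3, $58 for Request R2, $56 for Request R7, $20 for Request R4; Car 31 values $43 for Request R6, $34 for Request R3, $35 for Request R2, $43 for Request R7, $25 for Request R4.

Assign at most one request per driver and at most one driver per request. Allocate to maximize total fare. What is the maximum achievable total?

Max total: $277

Optimal: Car 106→Request R4 ($57), Car 27→Request R3 ($55), Car 70→Request R6 ($64), Car 63→Request R2 ($58), Car 31→Request R7 ($43) — total 57+55+64+58+43 = $277.
Max-entry greedy (repeatedly take the single best remaining cell) gives $265, worse by 12.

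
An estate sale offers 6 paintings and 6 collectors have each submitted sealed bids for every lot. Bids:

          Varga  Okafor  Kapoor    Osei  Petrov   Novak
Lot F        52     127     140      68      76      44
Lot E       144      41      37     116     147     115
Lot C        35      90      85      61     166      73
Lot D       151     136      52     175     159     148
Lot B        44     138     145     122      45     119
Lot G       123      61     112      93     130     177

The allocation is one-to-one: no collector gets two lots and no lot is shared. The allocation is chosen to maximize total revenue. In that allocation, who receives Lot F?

This is a one-to-one assignment (maximum-weight bipartite matching).
Optimal: Varga→Lot E ($144), Okafor→Lot B ($138), Kapoor→Lot F ($140), Osei→Lot D ($175), Petrov→Lot C ($166), Novak→Lot G ($177) — total 144+138+140+175+166+177 = $940.
Max-entry greedy (repeatedly take the single best remaining cell) gives $934, worse by 6.
Next-best assignment: Varga→Lot E, Okafor→Lot F, Kapoor→Lot B, Osei→Lot D, Petrov→Lot C, Novak→Lot G = $934.
Checked against all permutations: $940 is optimal.
Kapoor's own top lot is Lot B ($145), but forcing Kapoor→Lot B and reassigning the rest optimally gives only $934 — worse by 6.

Kapoor receives Lot F.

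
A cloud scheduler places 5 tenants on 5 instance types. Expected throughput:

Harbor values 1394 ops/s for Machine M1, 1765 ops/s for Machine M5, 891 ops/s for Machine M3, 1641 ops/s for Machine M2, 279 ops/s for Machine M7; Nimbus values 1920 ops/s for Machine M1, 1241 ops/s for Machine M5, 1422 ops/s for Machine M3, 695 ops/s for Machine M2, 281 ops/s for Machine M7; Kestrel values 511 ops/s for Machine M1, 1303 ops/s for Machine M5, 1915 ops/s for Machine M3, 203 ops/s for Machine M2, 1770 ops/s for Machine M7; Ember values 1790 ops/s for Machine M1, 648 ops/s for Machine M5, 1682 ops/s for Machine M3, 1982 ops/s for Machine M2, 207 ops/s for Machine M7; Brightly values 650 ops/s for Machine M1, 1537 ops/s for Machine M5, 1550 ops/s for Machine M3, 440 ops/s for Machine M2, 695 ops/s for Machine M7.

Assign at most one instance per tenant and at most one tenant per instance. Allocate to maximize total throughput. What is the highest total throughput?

Optimal: Harbor→Machine M5 (1765 ops/s), Nimbus→Machine M1 (1920 ops/s), Kestrel→Machine M7 (1770 ops/s), Ember→Machine M2 (1982 ops/s), Brightly→Machine M3 (1550 ops/s) — total 1765+1920+1770+1982+1550 = 8987 ops/s.
Column-greedy (each instance in turn goes to its best remaining tenant) gives 8277 ops/s, worse by 710.

Maximum total: 8987 ops/s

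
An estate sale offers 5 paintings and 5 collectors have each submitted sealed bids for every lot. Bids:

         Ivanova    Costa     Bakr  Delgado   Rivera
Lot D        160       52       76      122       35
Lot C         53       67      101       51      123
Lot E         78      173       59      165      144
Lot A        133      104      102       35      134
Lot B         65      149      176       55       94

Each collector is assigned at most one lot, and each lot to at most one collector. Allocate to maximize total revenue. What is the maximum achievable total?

Treat this as an assignment problem: match each collector to one lot.
Optimal: Ivanova→Lot D ($160), Costa→Lot A ($104), Bakr→Lot B ($176), Delgado→Lot E ($165), Rivera→Lot C ($123) — total 160+104+176+165+123 = $728.
Row-greedy (each collector in turn takes its best remaining lot) gives $694, worse by 34.
Next-best assignment: Ivanova→Lot A, Costa→Lot E, Bakr→Lot B, Delgado→Lot D, Rivera→Lot C = $727.
Swapping Bakr↔Delgado (Bakr→Lot E $59, Delgado→Lot B $55) loses 227.

Max total: $728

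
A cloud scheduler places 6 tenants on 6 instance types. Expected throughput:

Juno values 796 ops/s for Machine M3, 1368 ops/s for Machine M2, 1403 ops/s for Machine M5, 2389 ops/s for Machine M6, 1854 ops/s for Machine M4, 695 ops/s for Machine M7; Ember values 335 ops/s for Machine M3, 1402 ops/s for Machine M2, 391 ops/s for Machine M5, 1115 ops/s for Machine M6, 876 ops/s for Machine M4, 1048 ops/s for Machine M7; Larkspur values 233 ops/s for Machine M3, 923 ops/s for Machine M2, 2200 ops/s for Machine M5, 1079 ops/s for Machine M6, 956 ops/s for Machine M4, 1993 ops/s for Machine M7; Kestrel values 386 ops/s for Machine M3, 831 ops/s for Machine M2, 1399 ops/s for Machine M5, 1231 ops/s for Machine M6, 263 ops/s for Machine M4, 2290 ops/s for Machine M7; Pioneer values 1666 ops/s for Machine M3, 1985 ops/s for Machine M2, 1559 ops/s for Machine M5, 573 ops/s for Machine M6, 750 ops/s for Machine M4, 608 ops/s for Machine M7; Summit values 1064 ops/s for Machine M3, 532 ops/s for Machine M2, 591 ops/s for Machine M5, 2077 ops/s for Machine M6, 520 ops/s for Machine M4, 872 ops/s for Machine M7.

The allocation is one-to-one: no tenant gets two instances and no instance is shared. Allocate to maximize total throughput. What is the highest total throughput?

Maximum total: 11489 ops/s

Optimal: Juno→Machine M4 (1854 ops/s), Ember→Machine M2 (1402 ops/s), Larkspur→Machine M5 (2200 ops/s), Kestrel→Machine M7 (2290 ops/s), Pioneer→Machine M3 (1666 ops/s), Summit→Machine M6 (2077 ops/s) — total 1854+1402+2200+2290+1666+2077 = 11489 ops/s.
Row-greedy (each tenant in turn takes its best remaining instance) gives 10467 ops/s, worse by 1022.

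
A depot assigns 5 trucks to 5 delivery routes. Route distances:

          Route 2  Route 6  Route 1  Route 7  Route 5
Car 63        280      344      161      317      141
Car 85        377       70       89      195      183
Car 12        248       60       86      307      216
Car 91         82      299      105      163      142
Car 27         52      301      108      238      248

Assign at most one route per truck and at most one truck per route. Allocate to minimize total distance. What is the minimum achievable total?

Optimal: Car 63→Route 5 (141 km), Car 85→Route 1 (89 km), Car 12→Route 6 (60 km), Car 91→Route 7 (163 km), Car 27→Route 2 (52 km) — total 141+89+60+163+52 = 505 km.

Minimum total: 505 km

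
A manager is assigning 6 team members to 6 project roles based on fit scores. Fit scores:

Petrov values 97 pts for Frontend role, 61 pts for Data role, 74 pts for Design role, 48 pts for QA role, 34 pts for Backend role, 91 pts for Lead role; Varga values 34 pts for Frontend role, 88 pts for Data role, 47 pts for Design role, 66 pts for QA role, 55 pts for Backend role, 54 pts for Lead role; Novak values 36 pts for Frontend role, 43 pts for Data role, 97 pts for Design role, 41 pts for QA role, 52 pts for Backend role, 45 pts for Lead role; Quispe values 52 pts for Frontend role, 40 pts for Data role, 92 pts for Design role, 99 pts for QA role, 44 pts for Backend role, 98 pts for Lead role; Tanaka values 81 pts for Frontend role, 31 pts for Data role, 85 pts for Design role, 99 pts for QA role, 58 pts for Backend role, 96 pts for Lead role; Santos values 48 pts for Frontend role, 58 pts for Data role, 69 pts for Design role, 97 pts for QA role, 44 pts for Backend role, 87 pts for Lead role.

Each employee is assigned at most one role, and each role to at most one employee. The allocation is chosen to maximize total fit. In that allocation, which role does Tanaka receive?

Tanaka receives Backend role.

This is a one-to-one assignment (maximum-weight bipartite matching).
Optimal: Petrov→Frontend role (97 pts), Varga→Data role (88 pts), Novak→Design role (97 pts), Quispe→Lead role (98 pts), Tanaka→Backend role (58 pts), Santos→QA role (97 pts) — total 97+88+97+98+58+97 = 535 pts.
Max-entry greedy (repeatedly take the single best remaining cell) gives 521 pts, worse by 14.
Next-best assignment: Petrov→Frontend role, Varga→Data role, Novak→Design role, Quispe→QA role, Tanaka→Backend role, Santos→Lead role = 526 pts.
Tanaka's own top role is QA role (99 pts), but forcing Tanaka→QA role and reassigning the rest optimally gives only 523 pts — worse by 12.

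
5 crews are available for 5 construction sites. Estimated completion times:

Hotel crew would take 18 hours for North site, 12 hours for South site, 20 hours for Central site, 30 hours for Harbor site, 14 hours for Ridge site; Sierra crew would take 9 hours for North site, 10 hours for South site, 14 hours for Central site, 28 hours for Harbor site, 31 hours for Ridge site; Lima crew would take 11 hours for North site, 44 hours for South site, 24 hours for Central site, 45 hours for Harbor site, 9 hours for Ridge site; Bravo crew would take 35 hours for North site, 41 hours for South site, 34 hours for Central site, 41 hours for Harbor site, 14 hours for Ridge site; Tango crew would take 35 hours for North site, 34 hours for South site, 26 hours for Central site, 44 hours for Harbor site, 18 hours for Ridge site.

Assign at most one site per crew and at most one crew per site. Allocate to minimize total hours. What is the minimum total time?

Min total: 91 hours

Treat this as an assignment problem: match each crew to one site.
Optimal: Hotel crew→South site (12 hours), Sierra crew→Harbor site (28 hours), Lima crew→North site (11 hours), Bravo crew→Ridge site (14 hours), Tango crew→Central site (26 hours) — total 12+28+11+14+26 = 91 hours.
Min-entry greedy (repeatedly take the single cheapest remaining cell) gives 97 hours, worse by 6.
Checked against all permutations: 91 hours is optimal.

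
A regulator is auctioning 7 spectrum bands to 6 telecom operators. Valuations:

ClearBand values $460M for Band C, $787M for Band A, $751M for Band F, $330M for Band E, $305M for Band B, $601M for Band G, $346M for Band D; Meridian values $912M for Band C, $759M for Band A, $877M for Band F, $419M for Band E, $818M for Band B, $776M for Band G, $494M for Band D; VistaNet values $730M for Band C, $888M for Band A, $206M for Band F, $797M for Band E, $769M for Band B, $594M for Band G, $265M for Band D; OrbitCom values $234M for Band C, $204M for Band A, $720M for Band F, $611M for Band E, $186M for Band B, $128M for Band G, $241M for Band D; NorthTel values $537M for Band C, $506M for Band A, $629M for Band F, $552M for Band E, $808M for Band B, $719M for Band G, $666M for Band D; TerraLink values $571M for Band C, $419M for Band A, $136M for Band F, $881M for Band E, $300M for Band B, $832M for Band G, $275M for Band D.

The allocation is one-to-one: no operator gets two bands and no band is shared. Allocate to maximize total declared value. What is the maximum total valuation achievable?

Maximum total: $4856M

This is the linear assignment problem.
Optimal: ClearBand→Band A ($787M), Meridian→Band C ($912M), VistaNet→Band E ($797M), OrbitCom→Band F ($720M), NorthTel→Band B ($808M), TerraLink→Band G ($832M) — total 787+912+797+720+808+832 = $4856M.
Column-greedy (each band in turn goes to its best remaining operator) gives $4368M, worse by 488.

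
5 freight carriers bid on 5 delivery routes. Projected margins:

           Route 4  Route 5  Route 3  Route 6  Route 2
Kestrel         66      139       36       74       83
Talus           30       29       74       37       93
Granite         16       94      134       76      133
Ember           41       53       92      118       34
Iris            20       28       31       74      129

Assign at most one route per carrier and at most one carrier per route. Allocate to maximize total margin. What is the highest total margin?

Optimal: Kestrel→Route 5 ($139k), Talus→Route 4 ($30k), Granite→Route 3 ($134k), Ember→Route 6 ($118k), Iris→Route 2 ($129k) — total 139+30+134+118+129 = $550k.
Column-greedy (each route in turn goes to its best remaining carrier) gives $419k, worse by 131.
Next-best assignment: Kestrel→Route 5, Talus→Route 2, Granite→Route 3, Ember→Route 6, Iris→Route 4 = $504k.
Swapping Kestrel↔Talus (Kestrel→Route 4 $66k, Talus→Route 5 $29k) loses 74.
No other one-to-one assignment exceeds $550k.

Maximum total: $550k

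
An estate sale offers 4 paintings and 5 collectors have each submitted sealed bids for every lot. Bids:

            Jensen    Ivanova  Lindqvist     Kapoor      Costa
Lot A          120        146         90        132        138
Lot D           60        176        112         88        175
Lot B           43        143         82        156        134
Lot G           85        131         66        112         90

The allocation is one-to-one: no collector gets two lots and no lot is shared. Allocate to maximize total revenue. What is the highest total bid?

Max total: $582

Treat this as an assignment problem: match each collector to one lot.
Optimal: Jensen→Lot A ($120), Costa→Lot D ($175), Kapoor→Lot B ($156), Ivanova→Lot G ($131) — total 120+175+156+131 = $582.
Column-greedy (each lot in turn goes to its best remaining collector) gives $562, worse by 20.
Swapping Kapoor↔Costa (Kapoor→Lot D $88, Costa→Lot B $134) loses 109.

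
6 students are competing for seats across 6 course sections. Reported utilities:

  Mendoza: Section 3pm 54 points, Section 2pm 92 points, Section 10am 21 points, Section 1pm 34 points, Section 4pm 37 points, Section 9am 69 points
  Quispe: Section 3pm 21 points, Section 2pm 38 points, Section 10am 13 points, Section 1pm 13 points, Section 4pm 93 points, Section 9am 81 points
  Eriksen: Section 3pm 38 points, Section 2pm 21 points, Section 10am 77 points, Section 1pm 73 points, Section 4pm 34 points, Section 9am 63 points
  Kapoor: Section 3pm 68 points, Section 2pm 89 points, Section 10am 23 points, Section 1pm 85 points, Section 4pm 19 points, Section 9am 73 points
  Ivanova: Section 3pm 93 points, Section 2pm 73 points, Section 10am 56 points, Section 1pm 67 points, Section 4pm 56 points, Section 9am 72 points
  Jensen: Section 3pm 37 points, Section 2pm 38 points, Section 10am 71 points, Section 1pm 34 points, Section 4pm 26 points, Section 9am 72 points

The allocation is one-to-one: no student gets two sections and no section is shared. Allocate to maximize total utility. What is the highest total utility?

Maximum total: 512 points

This is the linear assignment problem.
Optimal: Mendoza→Section 2pm (92 points), Quispe→Section 4pm (93 points), Eriksen→Section 10am (77 points), Kapoor→Section 1pm (85 points), Ivanova→Section 3pm (93 points), Jensen→Section 9am (72 points) — total 92+93+77+85+93+72 = 512 points.
Next-best assignment: Mendoza→Section 2pm, Quispe→Section 4pm, Eriksen→Section 9am, Kapoor→Section 1pm, Ivanova→Section 3pm, Jensen→Section 10am = 497 points.
No other one-to-one assignment exceeds 512 points.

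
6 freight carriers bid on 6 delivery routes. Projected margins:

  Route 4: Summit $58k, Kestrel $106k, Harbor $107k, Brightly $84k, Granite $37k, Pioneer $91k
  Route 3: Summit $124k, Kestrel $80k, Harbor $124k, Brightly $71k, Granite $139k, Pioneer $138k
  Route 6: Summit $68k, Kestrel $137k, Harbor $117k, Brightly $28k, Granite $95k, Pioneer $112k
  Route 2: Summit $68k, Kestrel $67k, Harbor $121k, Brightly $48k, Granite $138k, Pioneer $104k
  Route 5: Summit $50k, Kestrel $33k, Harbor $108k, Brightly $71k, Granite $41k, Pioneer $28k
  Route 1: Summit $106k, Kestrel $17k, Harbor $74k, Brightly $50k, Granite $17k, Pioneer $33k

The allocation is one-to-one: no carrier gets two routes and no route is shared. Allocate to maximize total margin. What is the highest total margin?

Maximum total: $711k

This is the linear assignment problem.
Optimal: Summit→Route 1 ($106k), Kestrel→Route 6 ($137k), Harbor→Route 5 ($108k), Brightly→Route 4 ($84k), Granite→Route 2 ($138k), Pioneer→Route 3 ($138k) — total 106+137+108+84+138+138 = $711k.
Row-greedy (each carrier in turn takes its best remaining route) gives $540k, worse by 171.
Next-best assignment: Summit→Route 1, Kestrel→Route 6, Harbor→Route 4, Brightly→Route 5, Granite→Route 2, Pioneer→Route 3 = $697k.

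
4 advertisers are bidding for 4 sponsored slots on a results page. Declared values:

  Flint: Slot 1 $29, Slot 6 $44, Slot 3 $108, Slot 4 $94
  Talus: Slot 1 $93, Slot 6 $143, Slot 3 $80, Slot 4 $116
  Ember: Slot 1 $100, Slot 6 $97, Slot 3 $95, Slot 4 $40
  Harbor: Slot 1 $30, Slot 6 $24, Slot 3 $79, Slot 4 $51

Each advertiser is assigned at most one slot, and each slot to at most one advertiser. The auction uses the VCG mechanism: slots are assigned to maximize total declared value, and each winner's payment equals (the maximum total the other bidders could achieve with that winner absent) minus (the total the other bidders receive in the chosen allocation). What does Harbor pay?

Efficient allocation: Flint→Slot 4 ($94), Talus→Slot 6 ($143), Ember→Slot 1 ($100), Harbor→Slot 3 ($79); total welfare W = $416.
Harbor receives Slot 3 at value $79, so the others get W − 79 = $337.
Without Harbor: best allocation of the remaining 3 bidders over all 4 slots is Flint→Slot 3 ($108), Talus→Slot 6 ($143), Ember→Slot 1 ($100), total $351.
VCG payment = (others' best without Harbor) − (others' welfare with Harbor) = 351 − 337 = $14.

Harbor pays $14.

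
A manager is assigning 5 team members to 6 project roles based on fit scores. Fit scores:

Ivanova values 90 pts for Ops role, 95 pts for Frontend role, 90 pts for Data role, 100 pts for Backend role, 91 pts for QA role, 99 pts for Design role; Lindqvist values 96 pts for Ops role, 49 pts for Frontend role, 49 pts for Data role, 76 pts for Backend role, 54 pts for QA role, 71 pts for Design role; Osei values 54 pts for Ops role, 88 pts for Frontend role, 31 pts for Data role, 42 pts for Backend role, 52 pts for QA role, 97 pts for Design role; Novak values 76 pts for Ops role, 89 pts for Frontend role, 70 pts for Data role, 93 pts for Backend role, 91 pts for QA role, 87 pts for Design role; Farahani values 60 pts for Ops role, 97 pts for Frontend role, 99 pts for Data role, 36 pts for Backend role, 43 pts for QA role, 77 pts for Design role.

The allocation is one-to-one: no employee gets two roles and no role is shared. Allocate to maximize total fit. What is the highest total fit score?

Optimal: Ivanova→Backend role (100 pts), Lindqvist→Ops role (96 pts), Osei→Design role (97 pts), Novak→QA role (91 pts), Farahani→Data role (99 pts) — total 100+96+97+91+99 = 483 pts.
Column-greedy (each role in turn goes to its best remaining employee) gives 428 pts, worse by 55.

Max total: 483 pts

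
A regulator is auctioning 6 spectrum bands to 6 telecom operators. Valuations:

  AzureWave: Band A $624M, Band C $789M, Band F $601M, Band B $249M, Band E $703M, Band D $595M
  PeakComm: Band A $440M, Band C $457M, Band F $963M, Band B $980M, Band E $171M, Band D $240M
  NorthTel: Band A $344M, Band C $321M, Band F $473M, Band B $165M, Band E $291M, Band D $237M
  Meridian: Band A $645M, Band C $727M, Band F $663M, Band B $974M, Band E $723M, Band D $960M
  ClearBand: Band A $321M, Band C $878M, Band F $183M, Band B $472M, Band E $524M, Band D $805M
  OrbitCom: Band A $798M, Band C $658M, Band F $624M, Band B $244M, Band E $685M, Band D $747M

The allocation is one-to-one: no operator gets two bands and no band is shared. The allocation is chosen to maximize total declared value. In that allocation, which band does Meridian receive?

This is a one-to-one assignment (maximum-weight bipartite matching).
Optimal: AzureWave→Band E ($703M), PeakComm→Band B ($980M), NorthTel→Band F ($473M), Meridian→Band D ($960M), ClearBand→Band C ($878M), OrbitCom→Band A ($798M) — total 703+980+473+960+878+798 = $4792M.
Column-greedy (each band in turn goes to its best remaining operator) gives $4553M, worse by 239.
Meridian's own top band is Band B ($974M), but forcing Meridian→Band B and reassigning the rest optimally gives only $4620M — worse by 172.

Meridian receives Band D.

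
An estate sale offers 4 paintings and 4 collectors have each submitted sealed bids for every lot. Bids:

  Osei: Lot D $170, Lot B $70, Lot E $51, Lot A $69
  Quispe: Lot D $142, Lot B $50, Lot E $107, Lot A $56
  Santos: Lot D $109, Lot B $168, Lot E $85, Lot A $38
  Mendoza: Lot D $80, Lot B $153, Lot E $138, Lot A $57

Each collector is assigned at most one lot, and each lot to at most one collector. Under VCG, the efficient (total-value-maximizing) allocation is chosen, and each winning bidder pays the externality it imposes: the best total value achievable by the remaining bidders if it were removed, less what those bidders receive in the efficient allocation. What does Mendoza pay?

Mendoza pays $51.

Efficient allocation: Osei→Lot D ($170), Quispe→Lot A ($56), Santos→Lot B ($168), Mendoza→Lot E ($138); total welfare W = $532.
Mendoza receives Lot E at value $138, so the others get W − 138 = $394.
Without Mendoza: best allocation of the remaining 3 bidders over all 4 lots is Osei→Lot D ($170), Quispe→Lot E ($107), Santos→Lot B ($168), total $445.
VCG payment = (others' best without Mendoza) − (others' welfare with Mendoza) = 445 − 394 = $51.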